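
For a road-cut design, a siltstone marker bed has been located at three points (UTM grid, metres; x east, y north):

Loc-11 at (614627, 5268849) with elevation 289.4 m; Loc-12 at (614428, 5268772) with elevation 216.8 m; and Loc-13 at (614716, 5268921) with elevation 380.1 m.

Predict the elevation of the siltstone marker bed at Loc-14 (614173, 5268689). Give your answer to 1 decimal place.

148.1 m

Let the plane be z = a·x + b·y + c.
Loc-12−Loc-11: −199a − 77b = −72.6;  Loc-13−Loc-11: 89a + 72b = 90.7.
Solving gives a = −0.235010033, b = 1.550220736.
Then c = 289.4 − a·614627 − b·5268849 = −8023146.06.
At (614173, 5268689): z = −144336.8 + 8167630.9 − 8023146.06 = 148.1 m.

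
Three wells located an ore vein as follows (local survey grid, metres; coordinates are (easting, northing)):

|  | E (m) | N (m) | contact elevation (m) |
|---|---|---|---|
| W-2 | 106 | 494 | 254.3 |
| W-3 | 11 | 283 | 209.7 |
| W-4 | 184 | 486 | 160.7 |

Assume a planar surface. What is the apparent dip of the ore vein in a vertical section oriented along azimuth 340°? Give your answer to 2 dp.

46.68°

Let the plane be z = a·E + b·N + c.
W-3−W-2: −95a − 211b = −44.6;  W-4−W-2: 78a − 8b = −93.6.
Solving gives a = −1.12631, b = 0.71848.
Unit vector along 340° is (sin 340°, cos 340°) = (-0.3420, 0.9397).
Slope in that direction = a·(-0.3420) + b·(0.9397) = 1.06037.
Apparent dip = arctan|1.06037| = 46.68° (true dip is 53.2°, so apparent ≤ true as expected).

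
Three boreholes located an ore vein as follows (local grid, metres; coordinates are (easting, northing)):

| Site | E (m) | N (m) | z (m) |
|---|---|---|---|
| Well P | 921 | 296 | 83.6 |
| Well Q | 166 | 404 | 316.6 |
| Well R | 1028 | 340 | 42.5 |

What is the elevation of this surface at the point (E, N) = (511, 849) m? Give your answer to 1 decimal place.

Two edge vectors: Well P→Well Q = (-755, 108, 233), Well P→Well R = (107, 44, -41.1).
Normal n = (Well P→Well Q) × (Well P→Well R) = (-14690.8, -6099.5, -44776).
So ∂z/∂E = −n_x/n_z = −0.328095 and ∂z/∂N = −n_y/n_z = −0.136223.
Intercept c from Well P: 83.6 + 302.18 + 40.32 = 426.10.
At (511, 849): z = −167.7 − 115.7 + 426.10 = 142.8 m.

142.8 m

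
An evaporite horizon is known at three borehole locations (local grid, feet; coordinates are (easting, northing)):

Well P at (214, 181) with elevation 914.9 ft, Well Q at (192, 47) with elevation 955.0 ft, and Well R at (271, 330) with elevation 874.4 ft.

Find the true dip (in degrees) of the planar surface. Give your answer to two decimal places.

18.97°

Let the plane be z = a·E + b·N + c.
Well Q−Well P: −22a − 134b = 40.1;  Well R−Well P: 57a + 149b = −40.5.
Solving gives a = 0.12567, b = −0.31989.
Gradient magnitude |∇z| = √(a² + b²) = √(0.01579 + 0.10233) = 0.34368.
True dip = arctan(0.34368) = 18.97°, dipping toward NNW (azimuth ≈ 339°).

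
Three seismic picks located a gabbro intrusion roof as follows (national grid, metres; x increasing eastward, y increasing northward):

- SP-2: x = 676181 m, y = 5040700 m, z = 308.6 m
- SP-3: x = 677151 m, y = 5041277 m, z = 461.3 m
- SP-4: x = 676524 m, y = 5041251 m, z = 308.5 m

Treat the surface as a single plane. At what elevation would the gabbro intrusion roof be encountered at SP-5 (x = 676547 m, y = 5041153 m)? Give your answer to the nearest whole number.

Two edge vectors: SP-2→SP-3 = (970, 577, 152.7), SP-2→SP-4 = (343, 551, -0.1).
Normal n = (SP-2→SP-3) × (SP-2→SP-4) = (-84195.4, 52473.1, 336559).
So ∂z/∂x = −n_x/n_z = 0.25016535 and ∂z/∂y = −n_y/n_z = −0.15591055.
Intercept c from SP-2: 308.6 − 169157.06 + 785898.33 = 617049.87.
At (676547, 5041153): z = 169248.6 − 785969.0 + 617049.87 = 329.5 m.

330 m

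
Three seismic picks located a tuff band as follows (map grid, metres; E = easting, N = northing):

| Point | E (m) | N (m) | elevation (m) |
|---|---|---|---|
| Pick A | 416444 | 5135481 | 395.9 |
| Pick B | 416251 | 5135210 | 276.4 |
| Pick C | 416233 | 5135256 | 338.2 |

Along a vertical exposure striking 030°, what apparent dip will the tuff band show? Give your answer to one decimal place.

25.5°

Two edge vectors: Pick A→Pick B = (-193, -271, -119.5), Pick A→Pick C = (-211, -225, -57.7).
Normal n = (Pick A→Pick B) × (Pick A→Pick C) = (-11250.8, 14078.4, -13756).
So ∂z/∂E = −n_x/n_z = −0.81788 and ∂z/∂N = −n_y/n_z = 1.02344.
Unit vector along 030° is (sin 30°, cos 30°) = (0.5000, 0.8660).
Slope in that direction = a·(0.5000) + b·(0.8660) = 0.47738.
Apparent dip = arctan|0.47738| = 25.5° (true dip is 52.6°, so apparent ≤ true as expected).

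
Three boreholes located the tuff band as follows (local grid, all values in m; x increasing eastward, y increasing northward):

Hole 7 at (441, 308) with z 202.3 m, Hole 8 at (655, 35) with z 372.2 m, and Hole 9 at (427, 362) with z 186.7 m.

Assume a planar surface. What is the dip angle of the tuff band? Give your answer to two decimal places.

32.93°

Let the plane be z = a·x + b·y + c.
Hole 8−Hole 7: 214a − 273b = 169.9;  Hole 9−Hole 7: −14a + 54b = −15.6.
Solving gives a = 0.63561, b = −0.12410.
Gradient magnitude |∇z| = √(a² + b²) = √(0.40400 + 0.01540) = 0.64761.
True dip = arctan(0.64761) = 32.93°, dipping toward W (azimuth ≈ 281°).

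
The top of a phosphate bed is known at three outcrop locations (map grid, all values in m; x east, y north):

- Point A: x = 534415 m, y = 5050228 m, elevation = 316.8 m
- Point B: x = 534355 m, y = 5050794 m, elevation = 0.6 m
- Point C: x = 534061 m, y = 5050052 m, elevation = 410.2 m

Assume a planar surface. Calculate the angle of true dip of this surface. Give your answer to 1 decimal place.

29.1°

Two edge vectors: Point A→Point B = (-60, 566, -316.2), Point A→Point C = (-354, -176, 93.4).
Normal n = (Point A→Point B) × (Point A→Point C) = (-2786.8, 117538.8, 210924).
So ∂z/∂x = −n_x/n_z = 0.01321 and ∂z/∂y = −n_y/n_z = −0.55726.
Gradient magnitude |∇z| = √(a² + b²) = √(0.00017 + 0.31053) = 0.55741.
True dip = arctan(0.55741) = 29.1°, dipping toward N (azimuth ≈ 359°).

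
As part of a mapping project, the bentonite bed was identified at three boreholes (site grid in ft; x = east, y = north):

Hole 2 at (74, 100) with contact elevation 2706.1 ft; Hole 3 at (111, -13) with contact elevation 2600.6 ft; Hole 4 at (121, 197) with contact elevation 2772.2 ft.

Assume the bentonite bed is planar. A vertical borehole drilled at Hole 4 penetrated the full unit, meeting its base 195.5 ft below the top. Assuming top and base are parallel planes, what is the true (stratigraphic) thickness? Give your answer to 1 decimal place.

146.2 ft

Two edge vectors: Hole 2→Hole 3 = (37, -113, -105.5), Hole 2→Hole 4 = (47, 97, 66.1).
Normal n = (Hole 2→Hole 3) × (Hole 2→Hole 4) = (2764.2, -7404.2, 8900).
So ∂z/∂x = −n_x/n_z = −0.31058 and ∂z/∂y = −n_y/n_z = 0.83193.
|∇z| = √(a²+b²) = 0.88802, so dip δ = arctan(0.88802) = 41.61°.
True thickness = vertical thickness × cos δ = 195.5 × cos 41.61° = 146.2 ft.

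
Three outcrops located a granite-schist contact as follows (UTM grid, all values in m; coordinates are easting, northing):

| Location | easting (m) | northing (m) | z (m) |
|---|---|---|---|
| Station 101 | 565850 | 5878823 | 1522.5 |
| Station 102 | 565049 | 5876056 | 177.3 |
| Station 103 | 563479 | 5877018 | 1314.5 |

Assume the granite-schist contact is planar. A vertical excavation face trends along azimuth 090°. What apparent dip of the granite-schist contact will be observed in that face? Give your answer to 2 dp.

19.91°

Let the plane be z = a·easting + b·northing + c.
Station 102−Station 101: −801a − 2767b = −1345.2;  Station 103−Station 101: −2371a − 1805b = −208.
Solving gives a = −0.36220, b = 0.59101.
Unit vector along 090° is (sin 90°, cos 90°) = (1.0000, 0.0000).
Slope in that direction = a·(1.0000) + b·(0.0000) = −0.36220.
Apparent dip = arctan|0.36220| = 19.91° (true dip is 34.7°, so apparent ≤ true as expected).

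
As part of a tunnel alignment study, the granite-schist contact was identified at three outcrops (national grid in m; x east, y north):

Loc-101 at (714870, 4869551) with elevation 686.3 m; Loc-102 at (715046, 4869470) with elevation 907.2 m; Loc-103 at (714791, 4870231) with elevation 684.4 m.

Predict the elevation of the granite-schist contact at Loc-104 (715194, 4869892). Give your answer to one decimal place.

1167.0 m

Two edge vectors: Loc-101→Loc-102 = (176, -81, 220.9), Loc-101→Loc-103 = (-79, 680, -1.9).
Normal n = (Loc-101→Loc-102) × (Loc-101→Loc-103) = (-150058.1, -17116.7, 113281).
So ∂z/∂x = −n_x/n_z = 1.324653737 and ∂z/∂y = −n_y/n_z = 0.151099478.
Intercept c from Loc-101: 686.3 − 946955.22 − 735786.62 = −1682055.53.
At (715194, 4869892): z = 947384.4 + 735838.1 − 1682055.53 = 1167.0 m.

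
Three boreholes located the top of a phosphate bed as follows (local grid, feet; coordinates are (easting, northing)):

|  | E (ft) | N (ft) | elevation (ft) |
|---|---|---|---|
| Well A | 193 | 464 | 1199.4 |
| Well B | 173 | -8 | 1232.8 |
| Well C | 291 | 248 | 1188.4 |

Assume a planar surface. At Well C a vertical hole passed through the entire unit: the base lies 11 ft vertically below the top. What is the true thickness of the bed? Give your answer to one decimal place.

Let the plane be z = a·E + b·N + c.
Well B−Well A: −20a − 472b = 33.4;  Well C−Well A: 98a − 216b = −11.
Solving gives a = −0.24530, b = −0.06037.
|∇z| = √(a²+b²) = 0.25262, so dip δ = arctan(0.25262) = 14.18°.
True thickness = vertical thickness × cos δ = 11 × cos 14.18° = 10.7 ft.

10.7 ft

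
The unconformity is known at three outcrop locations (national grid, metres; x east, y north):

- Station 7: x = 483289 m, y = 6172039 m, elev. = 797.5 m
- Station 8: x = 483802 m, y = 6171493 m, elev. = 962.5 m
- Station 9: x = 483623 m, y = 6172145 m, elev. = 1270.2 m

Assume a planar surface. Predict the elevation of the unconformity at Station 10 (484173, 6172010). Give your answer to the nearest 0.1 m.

Two edge vectors: Station 7→Station 8 = (513, -546, 165), Station 7→Station 9 = (334, 106, 472.7).
Normal n = (Station 7→Station 8) × (Station 7→Station 9) = (-275584.2, -187385.1, 236742).
So ∂z/∂x = −n_x/n_z = 1.164069747 and ∂z/∂y = −n_y/n_z = 0.791516081.
Intercept c from Station 7: 797.5 − 562582.10 − 4885268.12 = −5447052.72.
At (484173, 6172010): z = 563611.1 + 4885245.2 − 5447052.72 = 1803.6 m.

1803.6 m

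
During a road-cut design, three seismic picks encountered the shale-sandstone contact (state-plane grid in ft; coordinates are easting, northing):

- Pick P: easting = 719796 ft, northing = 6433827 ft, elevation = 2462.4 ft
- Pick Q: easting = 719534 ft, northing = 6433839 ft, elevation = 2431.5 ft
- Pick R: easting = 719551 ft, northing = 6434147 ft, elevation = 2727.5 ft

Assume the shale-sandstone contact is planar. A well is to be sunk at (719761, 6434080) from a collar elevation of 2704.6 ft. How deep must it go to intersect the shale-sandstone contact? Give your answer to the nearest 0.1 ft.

7.0 ft

Let the plane be z = a·easting + b·northing + c.
Pick Q−Pick P: −262a + 12b = −30.9;  Pick R−Pick P: −245a + 320b = 265.1.
Solving gives a = 0.161547590, b = 0.952122373.
Then c = 2462.4 − a·719796 − b·6433827 = −6239609.54.
At (719761, 6434080): z_contact = 116275.65 + 6126031.52 − 6239609.54 = 2697.63 ft.
Depth below ground = 2704.6 − 2697.63 = 7.0 ft.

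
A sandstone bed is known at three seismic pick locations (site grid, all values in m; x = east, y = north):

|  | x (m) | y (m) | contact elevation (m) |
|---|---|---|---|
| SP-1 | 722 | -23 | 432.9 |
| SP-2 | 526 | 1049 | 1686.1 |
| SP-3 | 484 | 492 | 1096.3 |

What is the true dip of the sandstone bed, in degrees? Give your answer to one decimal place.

49.5°

Let the plane be z = a·x + b·y + c.
SP-2−SP-1: −196a + 1072b = 1253.2;  SP-3−SP-1: −238a + 515b = 663.4.
Solving gives a = −0.42651, b = 1.09105.
Gradient magnitude |∇z| = √(a² + b²) = √(0.18191 + 1.19039) = 1.17145.
True dip = arctan(1.17145) = 49.5°, dipping toward SSE (azimuth ≈ 159°).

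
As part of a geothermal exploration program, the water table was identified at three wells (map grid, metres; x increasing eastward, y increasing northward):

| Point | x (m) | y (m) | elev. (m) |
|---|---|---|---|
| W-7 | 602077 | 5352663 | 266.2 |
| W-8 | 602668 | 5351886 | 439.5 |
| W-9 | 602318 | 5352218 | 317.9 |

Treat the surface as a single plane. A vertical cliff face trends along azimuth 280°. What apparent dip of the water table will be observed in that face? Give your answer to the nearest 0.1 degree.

Let the plane be z = a·x + b·y + c.
W-8−W-7: 591a − 777b = 173.3;  W-9−W-7: 241a − 445b = 51.7.
Solving gives a = 0.48783, b = 0.14802.
Unit vector along 280° is (sin 280°, cos 280°) = (-0.9848, 0.1736).
Slope in that direction = a·(-0.9848) + b·(0.1736) = −0.45472.
Apparent dip = arctan|0.45472| = 24.5° (true dip is 27.0°, so apparent ≤ true as expected).

24.5°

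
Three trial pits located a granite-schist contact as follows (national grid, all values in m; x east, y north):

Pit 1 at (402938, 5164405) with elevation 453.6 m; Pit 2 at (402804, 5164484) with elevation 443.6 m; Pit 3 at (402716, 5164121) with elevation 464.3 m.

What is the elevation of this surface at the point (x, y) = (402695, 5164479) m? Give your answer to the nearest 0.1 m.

440.0 m

Two edge vectors: Pit 1→Pit 2 = (-134, 79, -10), Pit 1→Pit 3 = (-222, -284, 10.7).
Normal n = (Pit 1→Pit 2) × (Pit 1→Pit 3) = (-1994.7, 3653.8, 55594).
So ∂z/∂x = −n_x/n_z = 0.035879771 and ∂z/∂y = −n_y/n_z = −0.065722920.
Intercept c from Pit 1: 453.6 − 14457.32 + 339419.78 = 325416.05.
At (402695, 5164479): z = 14448.6 − 339424.6 + 325416.05 = 440.0 m.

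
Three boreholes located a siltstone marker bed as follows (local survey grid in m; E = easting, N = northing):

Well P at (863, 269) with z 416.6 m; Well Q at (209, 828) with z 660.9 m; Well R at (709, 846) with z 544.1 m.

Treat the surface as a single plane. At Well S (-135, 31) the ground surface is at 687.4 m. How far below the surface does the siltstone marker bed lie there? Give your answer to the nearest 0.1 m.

69.4 m

Let the plane be z = a·E + b·N + c.
Well Q−Well P: −654a + 559b = 244.3;  Well R−Well P: −154a + 577b = 127.5.
Solving gives a = −0.23926, b = 0.15711.
Then c = 416.6 − a·863 − b·269 = 580.81.
At (-135, 31): z_contact = 32.30 + 4.87 + 580.81 = 617.98 m.
Depth below ground = 687.4 − 617.98 = 69.4 m.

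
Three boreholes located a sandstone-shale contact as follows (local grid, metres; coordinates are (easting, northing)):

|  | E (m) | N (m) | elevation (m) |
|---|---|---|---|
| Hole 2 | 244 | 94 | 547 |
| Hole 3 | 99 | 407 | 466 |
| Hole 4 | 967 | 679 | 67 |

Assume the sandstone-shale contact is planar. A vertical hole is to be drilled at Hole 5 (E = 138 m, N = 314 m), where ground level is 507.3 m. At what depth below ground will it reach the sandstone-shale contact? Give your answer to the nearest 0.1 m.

Two edge vectors: Hole 2→Hole 3 = (-145, 313, -81), Hole 2→Hole 4 = (723, 585, -480).
Normal n = (Hole 2→Hole 3) × (Hole 2→Hole 4) = (-102855, -128163, -311124).
So ∂z/∂E = −n_x/n_z = −0.33059 and ∂z/∂N = −n_y/n_z = −0.41194.
Intercept c from Hole 2: 547 + 80.66 + 38.72 = 666.39.
At (138, 314): z_contact = −45.62 − 129.35 + 666.39 = 491.42 m.
Depth below ground = 507.3 − 491.42 = 15.9 m.

15.9 m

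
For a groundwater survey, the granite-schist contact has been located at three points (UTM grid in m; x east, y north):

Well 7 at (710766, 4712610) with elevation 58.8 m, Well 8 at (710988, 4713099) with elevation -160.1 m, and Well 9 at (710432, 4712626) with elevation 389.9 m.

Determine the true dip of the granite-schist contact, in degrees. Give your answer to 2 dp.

44.75°

Let the plane be z = a·x + b·y + c.
Well 8−Well 7: 222a + 489b = −218.9;  Well 9−Well 7: −334a + 16b = 331.1.
Solving gives a = −0.99120, b = 0.00235.
Gradient magnitude |∇z| = √(a² + b²) = √(0.98249 + 0.00001) = 0.99121.
True dip = arctan(0.99121) = 44.75°, dipping toward E (azimuth ≈ 090°).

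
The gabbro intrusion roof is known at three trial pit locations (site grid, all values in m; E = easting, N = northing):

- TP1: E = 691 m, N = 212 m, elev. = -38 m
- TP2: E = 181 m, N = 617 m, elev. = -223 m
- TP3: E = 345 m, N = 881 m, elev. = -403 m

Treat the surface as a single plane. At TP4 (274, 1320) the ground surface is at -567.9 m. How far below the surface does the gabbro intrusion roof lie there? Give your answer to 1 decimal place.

Two edge vectors: TP1→TP2 = (-510, 405, -185), TP1→TP3 = (-346, 669, -365).
Normal n = (TP1→TP2) × (TP1→TP3) = (-24060, -122140, -201060).
So ∂z/∂E = −n_x/n_z = −0.119666 and ∂z/∂N = −n_y/n_z = −0.607480.
Intercept c from TP1: -38 + 82.69 + 128.79 = 173.47.
At (274, 1320): z_contact = −32.79 − 801.87 + 173.47 = -661.19 m.
Depth below ground = -567.9 − (-661.19) = 93.3 m.

93.3 m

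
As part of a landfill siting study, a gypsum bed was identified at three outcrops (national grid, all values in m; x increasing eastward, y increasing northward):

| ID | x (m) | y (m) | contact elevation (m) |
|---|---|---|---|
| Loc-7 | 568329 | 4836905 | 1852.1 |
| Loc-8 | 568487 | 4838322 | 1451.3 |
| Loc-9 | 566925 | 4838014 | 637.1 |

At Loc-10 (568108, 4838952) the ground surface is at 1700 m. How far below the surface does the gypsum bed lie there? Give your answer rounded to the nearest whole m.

692 m

Let the plane be z = a·x + b·y + c.
Loc-8−Loc-7: 158a + 1417b = −400.8;  Loc-9−Loc-7: −1404a + 1109b = −1215.
Solving gives a = 0.59000032, b = −0.34863800.
Then c = 1852.1 − a·568329 − b·4836905 = 1352866.71.
At (568108, 4838952): z_contact = 335183.9 − 1687042.6 + 1352866.71 = 1008.0 m.
Depth below ground = 1700 − 1008.0 = 692 m.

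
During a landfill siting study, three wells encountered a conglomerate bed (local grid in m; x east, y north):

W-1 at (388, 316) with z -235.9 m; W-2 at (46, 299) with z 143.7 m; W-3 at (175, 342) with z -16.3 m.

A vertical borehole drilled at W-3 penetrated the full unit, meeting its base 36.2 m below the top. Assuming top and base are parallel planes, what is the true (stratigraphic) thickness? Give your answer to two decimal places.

Let the plane be z = a·x + b·y + c.
W-2−W-1: −342a − 17b = 379.6;  W-3−W-1: −213a + 26b = 219.6.
Solving gives a = −1.08709, b = −0.45965.
|∇z| = √(a²+b²) = 1.18028, so dip δ = arctan(1.18028) = 49.73°.
True thickness = vertical thickness × cos δ = 36.2 × cos 49.73° = 23.40 m.

23.40 m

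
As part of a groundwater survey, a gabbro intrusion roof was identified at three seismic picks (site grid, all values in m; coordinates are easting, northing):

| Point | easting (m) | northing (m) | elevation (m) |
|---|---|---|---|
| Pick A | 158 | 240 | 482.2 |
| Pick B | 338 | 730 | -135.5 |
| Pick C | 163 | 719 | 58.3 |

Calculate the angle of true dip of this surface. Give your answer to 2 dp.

53.83°

Two edge vectors: Pick A→Pick B = (180, 490, -617.7), Pick A→Pick C = (5, 479, -423.9).
Normal n = (Pick A→Pick B) × (Pick A→Pick C) = (88167.3, 73213.5, 83770).
So ∂z/∂easting = −n_x/n_z = −1.05249 and ∂z/∂northing = −n_y/n_z = −0.87398.
Gradient magnitude |∇z| = √(a² + b²) = √(1.10774 + 0.76385) = 1.36806.
True dip = arctan(1.36806) = 53.83°, dipping toward NE (azimuth ≈ 050°).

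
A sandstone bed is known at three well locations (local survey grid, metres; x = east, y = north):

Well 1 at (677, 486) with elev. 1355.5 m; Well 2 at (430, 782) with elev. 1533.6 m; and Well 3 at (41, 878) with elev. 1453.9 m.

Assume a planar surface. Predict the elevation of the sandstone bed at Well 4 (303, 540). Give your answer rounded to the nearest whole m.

Two edge vectors: Well 1→Well 2 = (-247, 296, 178.1), Well 1→Well 3 = (-636, 392, 98.4).
Normal n = (Well 1→Well 2) × (Well 1→Well 3) = (-40688.8, -88966.8, 91432).
So ∂z/∂x = −n_x/n_z = 0.44502 and ∂z/∂y = −n_y/n_z = 0.97304.
Intercept c from Well 1: 1355.5 − 301.28 − 472.90 = 581.33.
At (303, 540): z = 134.8 + 525.4 + 581.33 = 1241.6 m.

1242 m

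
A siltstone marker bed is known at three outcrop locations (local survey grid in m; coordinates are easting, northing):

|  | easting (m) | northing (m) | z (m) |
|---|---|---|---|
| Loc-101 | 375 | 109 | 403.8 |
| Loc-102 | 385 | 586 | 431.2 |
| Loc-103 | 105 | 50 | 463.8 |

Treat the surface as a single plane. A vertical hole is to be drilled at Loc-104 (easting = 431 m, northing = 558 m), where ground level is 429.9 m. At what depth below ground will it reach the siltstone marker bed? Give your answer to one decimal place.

Let the plane be z = a·easting + b·northing + c.
Loc-102−Loc-101: 10a + 477b = 27.4;  Loc-103−Loc-101: −270a − 59b = 60.
Solving gives a = −0.23585, b = 0.06239.
Then c = 403.8 − a·375 − b·109 = 485.45.
At (431, 558): z_contact = −101.65 + 34.81 + 485.45 = 418.60 m.
Depth below ground = 429.9 − 418.60 = 11.3 m.

11.3 m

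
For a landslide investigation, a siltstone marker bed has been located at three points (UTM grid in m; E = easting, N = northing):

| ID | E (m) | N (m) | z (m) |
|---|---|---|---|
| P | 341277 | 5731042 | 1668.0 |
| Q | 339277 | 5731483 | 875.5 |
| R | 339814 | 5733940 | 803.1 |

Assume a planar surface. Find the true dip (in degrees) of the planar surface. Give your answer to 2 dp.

21.20°

Two edge vectors: P→Q = (-2000, 441, -792.5), P→R = (-1463, 2898, -864.9).
Normal n = (P→Q) × (P→R) = (1915244.1, -570372.5, -5150817).
So ∂z/∂E = −n_x/n_z = 0.37183 and ∂z/∂N = −n_y/n_z = −0.11073.
Gradient magnitude |∇z| = √(a² + b²) = √(0.13826 + 0.01226) = 0.38797.
True dip = arctan(0.38797) = 21.20°, dipping toward WNW (azimuth ≈ 287°).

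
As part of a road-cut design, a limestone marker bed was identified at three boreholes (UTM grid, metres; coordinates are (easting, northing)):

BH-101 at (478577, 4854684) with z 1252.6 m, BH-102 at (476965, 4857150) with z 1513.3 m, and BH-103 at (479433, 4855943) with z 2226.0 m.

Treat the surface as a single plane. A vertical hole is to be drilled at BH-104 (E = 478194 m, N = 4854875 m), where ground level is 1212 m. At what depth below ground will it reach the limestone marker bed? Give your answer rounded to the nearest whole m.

Two edge vectors: BH-101→BH-102 = (-1612, 2466, 260.7), BH-101→BH-103 = (856, 1259, 973.4).
Normal n = (BH-101→BH-102) × (BH-101→BH-103) = (2072183.1, 1792280, -4140404).
So ∂z/∂E = −n_x/n_z = 0.50047848 and ∂z/∂N = −n_y/n_z = 0.43287563.
Intercept c from BH-101: 1252.6 − 239517.49 − 2101474.41 = −2339739.30.
At (478194, 4854875): z_contact = 239325.8 + 2101557.1 − 2339739.30 = 1143.6 m.
Depth below ground = 1212 − 1143.6 = 68 m.

68 m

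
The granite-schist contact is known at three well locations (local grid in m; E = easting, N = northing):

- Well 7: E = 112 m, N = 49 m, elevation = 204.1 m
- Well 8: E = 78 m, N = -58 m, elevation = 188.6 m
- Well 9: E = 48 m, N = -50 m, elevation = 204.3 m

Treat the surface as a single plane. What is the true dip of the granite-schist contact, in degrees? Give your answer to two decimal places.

Let the plane be z = a·E + b·N + c.
Well 8−Well 7: −34a − 107b = −15.5;  Well 9−Well 7: −64a − 99b = 0.2.
Solving gives a = −0.44684, b = 0.28685.
Gradient magnitude |∇z| = √(a² + b²) = √(0.19967 + 0.08228) = 0.53099.
True dip = arctan(0.53099) = 27.97°, dipping toward ESE (azimuth ≈ 123°).

27.97°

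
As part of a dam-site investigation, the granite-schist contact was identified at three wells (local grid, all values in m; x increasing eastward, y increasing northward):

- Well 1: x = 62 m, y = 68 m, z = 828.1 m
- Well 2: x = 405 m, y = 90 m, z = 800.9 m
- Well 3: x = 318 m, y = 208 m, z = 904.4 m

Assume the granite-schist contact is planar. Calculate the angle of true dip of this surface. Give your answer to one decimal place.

Two edge vectors: Well 1→Well 2 = (343, 22, -27.2), Well 1→Well 3 = (256, 140, 76.3).
Normal n = (Well 1→Well 2) × (Well 1→Well 3) = (5486.6, -33134.1, 42388).
So ∂z/∂x = −n_x/n_z = −0.12944 and ∂z/∂y = −n_y/n_z = 0.78169.
Gradient magnitude |∇z| = √(a² + b²) = √(0.01675 + 0.61103) = 0.79233.
True dip = arctan(0.79233) = 38.4°, dipping toward S (azimuth ≈ 171°).

38.4°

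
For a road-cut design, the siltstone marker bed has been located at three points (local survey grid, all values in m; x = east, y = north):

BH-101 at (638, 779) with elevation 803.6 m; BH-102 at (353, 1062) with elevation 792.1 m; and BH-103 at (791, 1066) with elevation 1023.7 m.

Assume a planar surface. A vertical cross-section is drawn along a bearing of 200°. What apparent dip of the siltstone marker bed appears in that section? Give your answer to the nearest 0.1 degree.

Two edge vectors: BH-101→BH-102 = (-285, 283, -11.5), BH-101→BH-103 = (153, 287, 220.1).
Normal n = (BH-101→BH-102) × (BH-101→BH-103) = (65588.8, 60969, -125094).
So ∂z/∂x = −n_x/n_z = 0.52432 and ∂z/∂y = −n_y/n_z = 0.48739.
Unit vector along 200° is (sin 200°, cos 200°) = (-0.3420, -0.9397).
Slope in that direction = a·(-0.3420) + b·(-0.9397) = −0.63732.
Apparent dip = arctan|0.63732| = 32.5° (true dip is 35.6°, so apparent ≤ true as expected).

32.5°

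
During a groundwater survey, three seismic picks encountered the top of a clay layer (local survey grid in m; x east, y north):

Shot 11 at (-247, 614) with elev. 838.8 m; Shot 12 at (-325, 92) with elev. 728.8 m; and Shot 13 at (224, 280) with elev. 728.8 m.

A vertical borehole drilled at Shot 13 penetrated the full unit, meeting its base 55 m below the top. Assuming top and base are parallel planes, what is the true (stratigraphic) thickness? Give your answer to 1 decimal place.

53.5 m

Let the plane be z = a·x + b·y + c.
Shot 12−Shot 11: −78a − 522b = −110;  Shot 13−Shot 11: 471a − 334b = −110.
Solving gives a = −0.07605, b = 0.22209.
|∇z| = √(a²+b²) = 0.23475, so dip δ = arctan(0.23475) = 13.21°.
True thickness = vertical thickness × cos δ = 55 × cos 13.21° = 53.5 m.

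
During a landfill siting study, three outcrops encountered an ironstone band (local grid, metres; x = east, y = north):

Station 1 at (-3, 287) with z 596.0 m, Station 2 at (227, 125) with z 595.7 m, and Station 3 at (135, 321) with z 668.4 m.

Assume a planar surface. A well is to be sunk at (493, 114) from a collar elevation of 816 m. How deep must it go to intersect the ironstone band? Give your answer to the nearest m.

123 m

Let the plane be z = a·x + b·y + c.
Station 2−Station 1: 230a − 162b = −0.3;  Station 3−Station 1: 138a + 34b = 72.4.
Solving gives a = 0.38834, b = 0.55320.
Then c = 596 − a·-3 − b·287 = 438.40.
At (493, 114): z_contact = 191.5 + 63.1 + 438.40 = 692.9 m.
Depth below ground = 816 − 692.9 = 123 m.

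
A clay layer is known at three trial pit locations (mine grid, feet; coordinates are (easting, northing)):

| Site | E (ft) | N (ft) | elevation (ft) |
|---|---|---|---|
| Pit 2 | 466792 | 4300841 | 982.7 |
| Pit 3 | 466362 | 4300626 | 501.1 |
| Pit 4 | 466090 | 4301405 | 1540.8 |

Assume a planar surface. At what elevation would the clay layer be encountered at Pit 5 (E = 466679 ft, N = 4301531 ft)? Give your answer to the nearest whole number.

Let the plane be z = a·E + b·N + c.
Pit 3−Pit 2: −430a − 215b = −481.6;  Pit 4−Pit 2: −702a + 564b = 558.1.
Solving gives a = 0.38538798, b = 1.46922404.
Then c = 982.7 − a·466792 − b·4300841 = −6497812.33.
At (466679, 4301531): z = 179852.5 + 6319912.8 − 6497812.33 = 1952.9 ft.

1953 ft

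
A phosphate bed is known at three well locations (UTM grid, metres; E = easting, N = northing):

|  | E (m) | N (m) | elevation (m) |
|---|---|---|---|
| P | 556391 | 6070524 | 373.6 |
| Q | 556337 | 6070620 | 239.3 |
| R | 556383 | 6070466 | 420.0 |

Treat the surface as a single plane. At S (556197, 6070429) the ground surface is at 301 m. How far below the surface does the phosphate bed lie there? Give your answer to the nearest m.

6 m

Let the plane be z = a·E + b·N + c.
Q−P: −54a + 96b = −134.3;  R−P: −8a − 58b = 46.4.
Solving gives a = 0.85512821, b = −0.91794872.
Then c = 373.6 − a·556391 − b·6070524 = 5097017.69.
At (556197, 6070429): z_contact = 475619.7 − 5572342.5 + 5097017.69 = 294.9 m.
Depth below ground = 301 − 294.9 = 6 m.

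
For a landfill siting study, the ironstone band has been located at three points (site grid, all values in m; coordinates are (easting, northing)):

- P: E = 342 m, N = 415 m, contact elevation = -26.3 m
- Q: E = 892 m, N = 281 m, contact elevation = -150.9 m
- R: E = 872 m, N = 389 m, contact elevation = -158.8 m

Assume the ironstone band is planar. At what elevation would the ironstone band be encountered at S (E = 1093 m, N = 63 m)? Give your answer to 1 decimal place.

-176.1 m

Let the plane be z = a·E + b·N + c.
Q−P: 550a − 134b = −124.6;  R−P: 530a − 26b = −132.5.
Solving gives a = −0.255913, b = −0.120539.
Then c = -26.3 − a·342 − b·415 = 111.25.
At (1093, 63): z = −279.7 − 7.6 + 111.25 = -176.1 m.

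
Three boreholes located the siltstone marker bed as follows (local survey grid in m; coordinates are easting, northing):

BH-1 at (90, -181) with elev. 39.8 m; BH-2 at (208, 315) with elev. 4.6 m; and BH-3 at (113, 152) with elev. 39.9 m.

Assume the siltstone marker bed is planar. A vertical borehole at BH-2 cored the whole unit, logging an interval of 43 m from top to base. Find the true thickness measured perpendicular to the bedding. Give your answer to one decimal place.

Two edge vectors: BH-1→BH-2 = (118, 496, -35.2), BH-1→BH-3 = (23, 333, 0.1).
Normal n = (BH-1→BH-2) × (BH-1→BH-3) = (11771.2, -821.4, 27886).
So ∂z/∂easting = −n_x/n_z = −0.42212 and ∂z/∂northing = −n_y/n_z = 0.02946.
|∇z| = √(a²+b²) = 0.42315, so dip δ = arctan(0.42315) = 22.94°.
True thickness = vertical thickness × cos δ = 43 × cos 22.94° = 39.6 m.

39.6 m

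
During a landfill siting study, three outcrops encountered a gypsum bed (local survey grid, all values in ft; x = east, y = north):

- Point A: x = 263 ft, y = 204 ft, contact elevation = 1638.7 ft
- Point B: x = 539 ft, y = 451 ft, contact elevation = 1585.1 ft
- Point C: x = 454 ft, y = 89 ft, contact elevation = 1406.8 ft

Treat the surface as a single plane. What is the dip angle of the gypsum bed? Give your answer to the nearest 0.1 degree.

46.5°

Two edge vectors: Point A→Point B = (276, 247, -53.6), Point A→Point C = (191, -115, -231.9).
Normal n = (Point A→Point B) × (Point A→Point C) = (-63443.3, 53766.8, -78917).
So ∂z/∂x = −n_x/n_z = −0.80392 and ∂z/∂y = −n_y/n_z = 0.68131.
Gradient magnitude |∇z| = √(a² + b²) = √(0.64629 + 0.46418) = 1.05379.
True dip = arctan(1.05379) = 46.5°, dipping toward SE (azimuth ≈ 130°).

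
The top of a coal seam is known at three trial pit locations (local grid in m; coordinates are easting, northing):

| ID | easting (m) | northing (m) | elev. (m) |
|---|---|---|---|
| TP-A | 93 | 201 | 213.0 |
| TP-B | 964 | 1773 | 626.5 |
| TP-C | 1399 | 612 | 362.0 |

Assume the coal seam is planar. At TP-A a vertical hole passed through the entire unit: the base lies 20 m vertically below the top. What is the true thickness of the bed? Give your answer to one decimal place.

Two edge vectors: TP-A→TP-B = (871, 1572, 413.5), TP-A→TP-C = (1306, 411, 149).
Normal n = (TP-A→TP-B) × (TP-A→TP-C) = (64279.5, 410252, -1695051).
So ∂z/∂easting = −n_x/n_z = 0.03792 and ∂z/∂northing = −n_y/n_z = 0.24203.
|∇z| = √(a²+b²) = 0.24498, so dip δ = arctan(0.24498) = 13.77°.
True thickness = vertical thickness × cos δ = 20 × cos 13.77° = 19.4 m.

19.4 m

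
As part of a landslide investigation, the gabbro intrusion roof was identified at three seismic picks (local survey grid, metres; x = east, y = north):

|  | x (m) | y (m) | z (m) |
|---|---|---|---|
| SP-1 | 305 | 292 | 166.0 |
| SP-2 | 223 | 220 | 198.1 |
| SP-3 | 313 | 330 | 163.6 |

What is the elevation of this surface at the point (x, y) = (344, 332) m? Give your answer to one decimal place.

150.9 m

Let the plane be z = a·x + b·y + c.
SP-2−SP-1: −82a − 72b = 32.1;  SP-3−SP-1: 8a + 38b = −2.4.
Solving gives a = −0.41220, b = 0.02362.
Then c = 166 − a·305 − b·292 = 284.82.
At (344, 332): z = −141.8 + 7.8 + 284.82 = 150.9 m.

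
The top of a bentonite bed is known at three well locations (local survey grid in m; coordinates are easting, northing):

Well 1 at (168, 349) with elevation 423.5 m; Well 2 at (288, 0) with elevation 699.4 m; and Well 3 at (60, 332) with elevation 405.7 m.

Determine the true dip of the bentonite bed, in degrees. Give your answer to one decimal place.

36.8°

Two edge vectors: Well 1→Well 2 = (120, -349, 275.9), Well 1→Well 3 = (-108, -17, -17.8).
Normal n = (Well 1→Well 2) × (Well 1→Well 3) = (10902.5, -27661.2, -39732).
So ∂z/∂easting = −n_x/n_z = 0.27440 and ∂z/∂northing = −n_y/n_z = −0.69619.
Gradient magnitude |∇z| = √(a² + b²) = √(0.07530 + 0.48469) = 0.74832.
True dip = arctan(0.74832) = 36.8°, dipping toward NNW (azimuth ≈ 338°).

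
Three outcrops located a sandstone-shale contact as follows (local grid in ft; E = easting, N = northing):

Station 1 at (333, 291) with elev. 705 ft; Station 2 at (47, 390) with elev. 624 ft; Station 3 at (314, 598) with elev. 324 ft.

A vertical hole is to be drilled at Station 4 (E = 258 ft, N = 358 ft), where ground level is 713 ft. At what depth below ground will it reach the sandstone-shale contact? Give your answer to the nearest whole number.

81 ft

Let the plane be z = a·E + b·N + c.
Station 2−Station 1: −286a + 99b = −81;  Station 3−Station 1: −19a + 307b = −381.
Solving gives a = −0.14958, b = −1.25030.
Then c = 705 − a·333 − b·291 = 1118.65.
At (258, 358): z_contact = −38.6 − 447.6 + 1118.65 = 632.4 ft.
Depth below ground = 713 − 632.4 = 81 ft.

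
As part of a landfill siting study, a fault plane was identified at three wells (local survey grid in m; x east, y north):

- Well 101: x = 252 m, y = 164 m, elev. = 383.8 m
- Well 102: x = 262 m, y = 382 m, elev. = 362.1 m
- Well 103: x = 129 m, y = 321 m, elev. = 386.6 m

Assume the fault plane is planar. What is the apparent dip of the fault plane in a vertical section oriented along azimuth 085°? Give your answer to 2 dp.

8.48°

Two edge vectors: Well 101→Well 102 = (10, 218, -21.7), Well 101→Well 103 = (-123, 157, 2.8).
Normal n = (Well 101→Well 102) × (Well 101→Well 103) = (4017.3, 2641.1, 28384).
So ∂z/∂x = −n_x/n_z = −0.14153 and ∂z/∂y = −n_y/n_z = −0.09305.
Unit vector along 085° is (sin 85°, cos 85°) = (0.9962, 0.0872).
Slope in that direction = a·(0.9962) + b·(0.0872) = −0.14911.
Apparent dip = arctan|0.14911| = 8.48° (true dip is 9.6°, so apparent ≤ true as expected).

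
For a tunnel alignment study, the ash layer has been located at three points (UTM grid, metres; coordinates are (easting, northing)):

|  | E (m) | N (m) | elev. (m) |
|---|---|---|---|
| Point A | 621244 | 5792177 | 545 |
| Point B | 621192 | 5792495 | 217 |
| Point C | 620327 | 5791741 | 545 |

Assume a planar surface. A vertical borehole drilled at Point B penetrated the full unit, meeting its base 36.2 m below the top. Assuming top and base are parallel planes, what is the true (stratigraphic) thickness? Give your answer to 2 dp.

24.84 m

Let the plane be z = a·E + b·N + c.
Point B−Point A: −52a + 318b = −328;  Point C−Point A: −917a − 436b = 0.
Solving gives a = 0.45504, b = −0.95704.
|∇z| = √(a²+b²) = 1.05971, so dip δ = arctan(1.05971) = 46.66°.
True thickness = vertical thickness × cos δ = 36.2 × cos 46.66° = 24.84 m.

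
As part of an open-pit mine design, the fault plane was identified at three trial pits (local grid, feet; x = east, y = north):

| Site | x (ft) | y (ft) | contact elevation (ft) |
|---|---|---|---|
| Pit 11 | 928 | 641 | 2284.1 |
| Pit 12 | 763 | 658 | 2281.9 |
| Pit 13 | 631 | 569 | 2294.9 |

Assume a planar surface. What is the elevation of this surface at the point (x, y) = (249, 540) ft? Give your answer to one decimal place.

2299.6 ft

Let the plane be z = a·x + b·y + c.
Pit 12−Pit 11: −165a + 17b = −2.2;  Pit 13−Pit 11: −297a − 72b = 10.8.
Solving gives a = −0.00149, b = −0.14386.
Then c = 2284.1 − a·928 − b·641 = 2377.70.
At (249, 540): z = −0.4 − 77.7 + 2377.70 = 2299.6 ft.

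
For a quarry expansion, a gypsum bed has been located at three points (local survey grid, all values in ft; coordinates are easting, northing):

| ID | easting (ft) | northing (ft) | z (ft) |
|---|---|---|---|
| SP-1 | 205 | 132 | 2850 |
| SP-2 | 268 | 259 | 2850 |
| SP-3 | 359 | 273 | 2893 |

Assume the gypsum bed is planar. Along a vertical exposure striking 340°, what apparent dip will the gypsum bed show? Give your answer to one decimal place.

Two edge vectors: SP-1→SP-2 = (63, 127, 0), SP-1→SP-3 = (154, 141, 43).
Normal n = (SP-1→SP-2) × (SP-1→SP-3) = (5461, -2709, -10675).
So ∂z/∂easting = −n_x/n_z = 0.51157 and ∂z/∂northing = −n_y/n_z = −0.25377.
Unit vector along 340° is (sin 340°, cos 340°) = (-0.3420, 0.9397).
Slope in that direction = a·(-0.3420) + b·(0.9397) = −0.41343.
Apparent dip = arctan|0.41343| = 22.5° (true dip is 29.7°, so apparent ≤ true as expected).

22.5°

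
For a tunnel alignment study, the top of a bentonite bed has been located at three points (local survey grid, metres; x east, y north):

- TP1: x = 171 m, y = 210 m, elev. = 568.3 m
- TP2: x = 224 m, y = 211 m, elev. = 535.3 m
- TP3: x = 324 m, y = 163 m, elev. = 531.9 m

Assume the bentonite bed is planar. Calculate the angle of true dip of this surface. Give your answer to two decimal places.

52.93°

Let the plane be z = a·x + b·y + c.
TP2−TP1: 53a + 1b = −33;  TP3−TP1: 153a − 47b = −36.4.
Solving gives a = −0.60038, b = −1.17995.
Gradient magnitude |∇z| = √(a² + b²) = √(0.36045 + 1.39229) = 1.32391.
True dip = arctan(1.32391) = 52.93°, dipping toward NNE (azimuth ≈ 027°).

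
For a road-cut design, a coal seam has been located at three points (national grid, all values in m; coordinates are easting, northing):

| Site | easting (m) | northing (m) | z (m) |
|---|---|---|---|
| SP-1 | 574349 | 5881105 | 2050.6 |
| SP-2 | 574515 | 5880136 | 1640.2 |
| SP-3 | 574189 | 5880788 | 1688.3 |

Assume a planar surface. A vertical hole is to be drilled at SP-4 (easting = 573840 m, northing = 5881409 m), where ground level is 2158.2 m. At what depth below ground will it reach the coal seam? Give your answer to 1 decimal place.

465.1 m

Two edge vectors: SP-1→SP-2 = (166, -969, -410.4), SP-1→SP-3 = (-160, -317, -362.3).
Normal n = (SP-1→SP-2) × (SP-1→SP-3) = (220971.9, 125805.8, -207662).
So ∂z/∂easting = −n_x/n_z = 1.064094057 and ∂z/∂northing = −n_y/n_z = 0.605820034.
Intercept c from SP-1: 2050.6 − 611161.36 − 3562891.23 = −4172001.99.
At (573840, 5881409): z_contact = 610619.73 + 3563075.40 − 4172001.99 = 1693.15 m.
Depth below ground = 2158.2 − 1693.15 = 465.1 m.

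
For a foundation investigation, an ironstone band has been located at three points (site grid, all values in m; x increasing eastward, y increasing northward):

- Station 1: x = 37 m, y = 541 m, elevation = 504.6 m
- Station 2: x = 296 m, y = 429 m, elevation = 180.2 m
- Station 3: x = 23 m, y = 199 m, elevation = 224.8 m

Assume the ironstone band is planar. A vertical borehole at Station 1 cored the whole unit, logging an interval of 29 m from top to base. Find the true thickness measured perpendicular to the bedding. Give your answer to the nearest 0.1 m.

Let the plane be z = a·x + b·y + c.
Station 2−Station 1: 259a − 112b = −324.4;  Station 3−Station 1: −14a − 342b = −279.8.
Solving gives a = −0.88309, b = 0.85428.
|∇z| = √(a²+b²) = 1.22868, so dip δ = arctan(1.22868) = 50.86°.
True thickness = vertical thickness × cos δ = 29 × cos 50.86° = 18.3 m.

18.3 m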